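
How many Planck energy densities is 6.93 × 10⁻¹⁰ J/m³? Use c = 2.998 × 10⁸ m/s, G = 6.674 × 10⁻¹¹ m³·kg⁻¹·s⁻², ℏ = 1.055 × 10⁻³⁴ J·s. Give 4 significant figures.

Planck energy density: u_P = c⁷/(ℏG²) = 4.632 × 10¹¹³ J/m³.
6.93 × 10⁻¹⁰ / 4.632 × 10¹¹³ = 1.496 × 10⁻¹²³

1.496 × 10⁻¹²³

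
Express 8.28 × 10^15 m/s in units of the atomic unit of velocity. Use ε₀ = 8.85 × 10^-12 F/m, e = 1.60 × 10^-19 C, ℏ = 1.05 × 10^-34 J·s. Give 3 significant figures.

atomic unit of velocity: v_au = e²/(4πε₀ℏ) = 2.19 × 10^6 m/s.
8.28 × 10^15 / 2.19 × 10^6 = 3.78 × 10^9

3.78 × 10^9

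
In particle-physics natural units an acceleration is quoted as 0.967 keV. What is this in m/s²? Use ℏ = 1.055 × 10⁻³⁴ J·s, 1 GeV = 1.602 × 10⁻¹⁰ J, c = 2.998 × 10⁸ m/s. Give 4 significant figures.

Acceleration is [L]/[T]² = c·[E]/ℏ.
1 GeV → c/ℏ × (1 GeV in J) = 4.552 × 10³² m/s².
Convert the energy scale: 0.967 keV = 9.67 × 10⁻⁷ GeV.
Result: 9.67 × 10⁻⁷ × 4.552 × 10³² = 4.402 × 10²⁶ m/s².

4.402 × 10²⁶ m/s²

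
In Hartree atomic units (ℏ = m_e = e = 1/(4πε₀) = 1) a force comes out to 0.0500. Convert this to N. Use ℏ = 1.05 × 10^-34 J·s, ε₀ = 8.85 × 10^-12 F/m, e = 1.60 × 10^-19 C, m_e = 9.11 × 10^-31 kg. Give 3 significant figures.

One atomic unit of force: F_au = E_h/a₀ = m_e²e⁶/((4πε₀)³ℏ⁴) = 8.33 × 10^-8 N.
0.0500 × 8.33 × 10^-8 N = 4.16 × 10^-9 N

4.16 × 10^-9 N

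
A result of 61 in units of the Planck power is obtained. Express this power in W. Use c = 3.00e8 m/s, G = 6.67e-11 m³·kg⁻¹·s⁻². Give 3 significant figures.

One Planck power: P_P = c⁵/G = 3.64e52 W.
61 × 3.64e52 W = 2.22e54 W

2.22e54 W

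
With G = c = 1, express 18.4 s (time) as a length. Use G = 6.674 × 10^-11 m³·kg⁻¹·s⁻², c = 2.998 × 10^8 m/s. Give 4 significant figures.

5.516 × 10^9 m

Time → length via c.
18.4 s × (c) = 5.516 × 10^9 m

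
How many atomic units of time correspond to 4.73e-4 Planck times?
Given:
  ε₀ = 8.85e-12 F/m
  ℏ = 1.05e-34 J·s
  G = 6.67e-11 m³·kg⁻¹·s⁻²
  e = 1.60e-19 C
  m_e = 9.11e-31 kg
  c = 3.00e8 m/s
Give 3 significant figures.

1.06e-30

Planck time: t_P = √(ℏG/c⁵) = 5.37e-44 s
atomic unit of time: τ_au = (4πε₀)²ℏ³/(m_e e⁴) = 2.40e-17 s
4.73e-4 × 5.37e-44 / 2.40e-17 = 1.06e-30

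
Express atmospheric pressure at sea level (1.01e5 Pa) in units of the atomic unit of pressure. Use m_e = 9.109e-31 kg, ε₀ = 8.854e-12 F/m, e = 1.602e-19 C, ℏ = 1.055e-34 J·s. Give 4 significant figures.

3.448e-9

atomic unit of pressure: P_au = E_h/a₀³ = m_e⁴e¹⁰/((4πε₀)⁵ℏ⁸) = 2.929e13 Pa.
1.01e5 / 2.929e13 = 3.448e-9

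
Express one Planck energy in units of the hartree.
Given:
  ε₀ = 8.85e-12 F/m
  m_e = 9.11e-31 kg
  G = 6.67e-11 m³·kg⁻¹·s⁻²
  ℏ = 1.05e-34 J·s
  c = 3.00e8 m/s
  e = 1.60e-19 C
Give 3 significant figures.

Planck energy: E_P = √(ℏc⁵/G) = 1.96e9 J
hartree: E_h = m_e e⁴/(4πε₀ℏ)² = 4.38e-18 J
ratio = 1.96e9 / 4.38e-18 = 4.47e26

4.47e26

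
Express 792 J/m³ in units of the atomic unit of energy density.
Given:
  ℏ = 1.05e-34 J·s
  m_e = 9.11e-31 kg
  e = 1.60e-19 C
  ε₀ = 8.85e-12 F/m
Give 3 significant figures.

atomic unit of energy density: u_au = E_h/a₀³ = m_e⁴e¹⁰/((4πε₀)⁵ℏ⁸) = 3.01e13 J/m³.
792 / 3.01e13 = 2.63e-11

2.63e-11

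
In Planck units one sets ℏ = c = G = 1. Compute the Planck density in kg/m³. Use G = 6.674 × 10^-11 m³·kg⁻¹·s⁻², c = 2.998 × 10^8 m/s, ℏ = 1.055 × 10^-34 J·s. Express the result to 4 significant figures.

5.154 × 10^96 kg/m³

ρ_P = c⁵/(ℏG²)
  = 2.422 × 10^42 / 4.699 × 10^-55
  = 5.154 × 10^96 kg/m³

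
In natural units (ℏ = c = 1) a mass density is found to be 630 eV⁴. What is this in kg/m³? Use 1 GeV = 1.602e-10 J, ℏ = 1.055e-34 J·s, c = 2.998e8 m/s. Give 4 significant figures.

1.459e-13 kg/m³

Mass density is [E]/(c²[L]³) = [E]⁴/(ℏ³c⁵).
1 GeV⁴ → 1/(ℏ³c⁵) × (1 GeV in J)⁴ = 2.316e20 kg/m³.
Convert the energy scale: 630 eV⁴ = 6.30e-34 GeV⁴.
Result: 6.30e-34 × 2.316e20 = 1.459e-13 kg/m³.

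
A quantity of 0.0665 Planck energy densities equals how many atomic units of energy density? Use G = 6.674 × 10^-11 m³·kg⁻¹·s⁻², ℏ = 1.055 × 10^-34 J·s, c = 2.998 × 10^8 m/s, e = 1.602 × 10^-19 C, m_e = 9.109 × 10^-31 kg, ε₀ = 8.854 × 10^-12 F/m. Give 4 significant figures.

Planck energy density: u_P = c⁷/(ℏG²) = 4.632 × 10^113 J/m³
atomic unit of energy density: u_au = E_h/a₀³ = m_e⁴e¹⁰/((4πε₀)⁵ℏ⁸) = 2.929 × 10^13 J/m³
0.0665 × 4.632 × 10^113 / 2.929 × 10^13 = 1.052 × 10^99

1.052 × 10^99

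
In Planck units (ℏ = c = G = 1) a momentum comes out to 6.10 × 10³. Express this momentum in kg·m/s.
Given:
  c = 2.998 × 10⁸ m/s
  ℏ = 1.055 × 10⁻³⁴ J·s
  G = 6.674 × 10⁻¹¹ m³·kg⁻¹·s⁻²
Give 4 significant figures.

3.981 × 10⁴ kg·m/s

One Planck momentum: p_P = √(ℏc³/G) = 6.527 kg·m/s.
6.10 × 10³ × 6.527 kg·m/s = 3.981 × 10⁴ kg·m/s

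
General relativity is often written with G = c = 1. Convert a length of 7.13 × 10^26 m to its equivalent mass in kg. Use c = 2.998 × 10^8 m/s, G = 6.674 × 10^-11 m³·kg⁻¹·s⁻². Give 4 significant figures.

Length → mass via c²/G.
7.13 × 10^26 m × (c²/G) = 9.602 × 10^53 kg

9.602 × 10^53 kg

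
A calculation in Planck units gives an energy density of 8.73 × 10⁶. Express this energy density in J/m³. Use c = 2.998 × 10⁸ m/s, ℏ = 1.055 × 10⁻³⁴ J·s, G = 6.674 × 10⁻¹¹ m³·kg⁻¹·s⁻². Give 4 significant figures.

4.044 × 10¹²⁰ J/m³

One Planck energy density: u_P = c⁷/(ℏG²) = 4.632 × 10¹¹³ J/m³.
8.73 × 10⁶ × 4.632 × 10¹¹³ J/m³ = 4.044 × 10¹²⁰ J/m³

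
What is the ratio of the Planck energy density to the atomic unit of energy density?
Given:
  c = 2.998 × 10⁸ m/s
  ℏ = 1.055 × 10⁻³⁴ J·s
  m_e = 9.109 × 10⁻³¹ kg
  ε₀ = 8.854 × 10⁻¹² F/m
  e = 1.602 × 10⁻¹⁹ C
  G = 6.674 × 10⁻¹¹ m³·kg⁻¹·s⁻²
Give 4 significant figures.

1.581 × 10¹⁰⁰

Planck energy density: u_P = c⁷/(ℏG²) = 4.632 × 10¹¹³ J/m³
atomic unit of energy density: u_au = E_h/a₀³ = m_e⁴e¹⁰/((4πε₀)⁵ℏ⁸) = 2.929 × 10¹³ J/m³
ratio = 4.632 × 10¹¹³ / 2.929 × 10¹³ = 1.581 × 10¹⁰⁰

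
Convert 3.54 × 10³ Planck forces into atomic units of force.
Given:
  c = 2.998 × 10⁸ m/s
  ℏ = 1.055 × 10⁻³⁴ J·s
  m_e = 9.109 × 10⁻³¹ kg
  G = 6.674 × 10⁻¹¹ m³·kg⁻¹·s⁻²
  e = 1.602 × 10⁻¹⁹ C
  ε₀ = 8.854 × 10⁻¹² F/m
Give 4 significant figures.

Planck force: F_P = c⁴/G = 1.210 × 10⁴⁴ N
atomic unit of force: F_au = E_h/a₀ = m_e²e⁶/((4πε₀)³ℏ⁴) = 8.220 × 10⁻⁸ N
3.54 × 10³ × 1.210 × 10⁴⁴ / 8.220 × 10⁻⁸ = 5.213 × 10⁵⁴

5.213 × 10⁵⁴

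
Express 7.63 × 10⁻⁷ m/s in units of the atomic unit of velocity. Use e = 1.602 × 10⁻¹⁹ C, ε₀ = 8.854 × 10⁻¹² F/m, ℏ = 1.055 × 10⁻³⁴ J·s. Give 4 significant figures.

3.490 × 10⁻¹³

atomic unit of velocity: v_au = e²/(4πε₀ℏ) = 2.186 × 10⁶ m/s.
7.63 × 10⁻⁷ / 2.186 × 10⁶ = 3.490 × 10⁻¹³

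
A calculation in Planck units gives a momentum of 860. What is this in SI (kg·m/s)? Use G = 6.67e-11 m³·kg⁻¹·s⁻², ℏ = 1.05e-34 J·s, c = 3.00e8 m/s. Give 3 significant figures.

One Planck momentum: p_P = √(ℏc³/G) = 6.52 kg·m/s.
860 × 6.52 kg·m/s = 5.61e3 kg·m/s

5.61e3 kg·m/s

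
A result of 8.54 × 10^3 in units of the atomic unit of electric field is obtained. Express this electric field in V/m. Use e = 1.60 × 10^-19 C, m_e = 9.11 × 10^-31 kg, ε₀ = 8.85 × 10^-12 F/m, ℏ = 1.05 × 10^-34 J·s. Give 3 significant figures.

4.45 × 10^15 V/m

One atomic unit of electric field: E_au = E_h/(e a₀) = m_e²e⁵/((4πε₀)³ℏ⁴) = 5.20 × 10^11 V/m.
8.54 × 10^3 × 5.20 × 10^11 V/m = 4.45 × 10^15 V/m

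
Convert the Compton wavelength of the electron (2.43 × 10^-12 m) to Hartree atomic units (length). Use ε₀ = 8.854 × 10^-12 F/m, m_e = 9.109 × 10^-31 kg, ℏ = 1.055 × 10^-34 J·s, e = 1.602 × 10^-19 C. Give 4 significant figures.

Bohr radius: a₀ = 4πε₀ℏ²/(m_e e²) = 5.297 × 10^-11 m.
2.43 × 10^-12 / 5.297 × 10^-11 = 0.04587

0.04587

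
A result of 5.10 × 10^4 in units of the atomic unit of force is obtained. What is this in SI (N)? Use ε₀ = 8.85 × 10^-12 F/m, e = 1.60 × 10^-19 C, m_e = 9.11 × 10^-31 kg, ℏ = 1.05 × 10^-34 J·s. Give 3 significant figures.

4.25 × 10^-3 N

One atomic unit of force: F_au = E_h/a₀ = m_e²e⁶/((4πε₀)³ℏ⁴) = 8.33 × 10^-8 N.
5.10 × 10^4 × 8.33 × 10^-8 N = 4.25 × 10^-3 N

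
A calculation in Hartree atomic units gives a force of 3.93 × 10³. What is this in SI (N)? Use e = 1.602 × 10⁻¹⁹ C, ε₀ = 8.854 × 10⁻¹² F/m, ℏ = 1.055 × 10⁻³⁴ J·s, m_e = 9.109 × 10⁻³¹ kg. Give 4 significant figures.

3.230 × 10⁻⁴ N

One atomic unit of force: F_au = E_h/a₀ = m_e²e⁶/((4πε₀)³ℏ⁴) = 8.220 × 10⁻⁸ N.
3.93 × 10³ × 8.220 × 10⁻⁸ N = 3.230 × 10⁻⁴ N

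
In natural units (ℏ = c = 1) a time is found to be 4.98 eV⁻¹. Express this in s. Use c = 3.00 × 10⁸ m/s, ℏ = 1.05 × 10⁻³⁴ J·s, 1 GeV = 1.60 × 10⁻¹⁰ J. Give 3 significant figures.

A time is [E]⁻¹ in ℏ=c=1; restore one factor of ℏ.
1 GeV⁻¹ → ℏ × (1 GeV in J)⁻¹ = 6.56 × 10⁻²⁵ s.
Convert the energy scale: 4.98 eV⁻¹ = 4.98 × 10⁹ GeV⁻¹.
Result: 4.98 × 10⁹ × 6.56 × 10⁻²⁵ = 3.27 × 10⁻¹⁵ s.

3.27 × 10⁻¹⁵ s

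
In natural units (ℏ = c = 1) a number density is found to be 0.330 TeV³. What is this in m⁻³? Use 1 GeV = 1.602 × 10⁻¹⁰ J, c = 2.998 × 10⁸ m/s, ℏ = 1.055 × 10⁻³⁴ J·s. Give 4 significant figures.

Number density is [L]⁻³ = [E]³/(ℏc)³.
1 GeV³ → 1/(ℏc)³ × (1 GeV in J)³ = 1.299 × 10⁴⁷ m⁻³.
Convert the energy scale: 0.330 TeV³ = 3.30 × 10⁸ GeV³.
Result: 3.30 × 10⁸ × 1.299 × 10⁴⁷ = 4.288 × 10⁵⁵ m⁻³.

4.288 × 10⁵⁵ m⁻³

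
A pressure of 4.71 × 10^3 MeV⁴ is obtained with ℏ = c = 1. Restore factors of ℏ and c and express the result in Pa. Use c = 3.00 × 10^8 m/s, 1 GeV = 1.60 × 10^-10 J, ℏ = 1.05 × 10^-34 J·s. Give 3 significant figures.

Pressure is [E]/[L]³ = [E]⁴/(ℏc)³.
1 GeV⁴ → 1/(ℏc)³ × (1 GeV in J)⁴ = 2.10 × 10^37 Pa.
Convert the energy scale: 4.71 × 10^3 MeV⁴ = 4.71 × 10^-9 GeV⁴.
Result: 4.71 × 10^-9 × 2.10 × 10^37 = 9.88 × 10^28 Pa.

9.88 × 10^28 Pa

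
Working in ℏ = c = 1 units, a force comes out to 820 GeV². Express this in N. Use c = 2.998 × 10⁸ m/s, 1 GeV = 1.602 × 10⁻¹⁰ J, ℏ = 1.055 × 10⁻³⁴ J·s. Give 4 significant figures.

Force is [E]/[L] = [E]²/(ℏc); restore (ℏc)⁻¹.
1 GeV² → 1/(ℏc) × (1 GeV in J)² = 8.114 × 10⁵ N.
Result: 820 × 8.114 × 10⁵ = 6.654 × 10⁸ N.

6.654 × 10⁸ N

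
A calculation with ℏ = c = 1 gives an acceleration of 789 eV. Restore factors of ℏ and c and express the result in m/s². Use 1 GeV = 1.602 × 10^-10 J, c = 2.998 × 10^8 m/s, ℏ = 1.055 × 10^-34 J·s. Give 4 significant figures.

3.592 × 10^26 m/s²

Acceleration is [L]/[T]² = c·[E]/ℏ.
1 GeV → c/ℏ × (1 GeV in J) = 4.552 × 10^32 m/s².
Convert the energy scale: 789 eV = 7.89 × 10^-7 GeV.
Result: 7.89 × 10^-7 × 4.552 × 10^32 = 3.592 × 10^26 m/s².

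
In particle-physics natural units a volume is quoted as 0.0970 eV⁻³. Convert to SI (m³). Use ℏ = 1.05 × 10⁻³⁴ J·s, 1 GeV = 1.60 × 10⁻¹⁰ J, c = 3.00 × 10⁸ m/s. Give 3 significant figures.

7.40 × 10⁻²² m³

Volume is [L]³ = [E]⁻³·(ℏc)³.
1 GeV⁻³ → (ℏc)³ × (1 GeV in J)⁻³ = 7.63 × 10⁻⁴⁸ m³.
Convert the energy scale: 0.0970 eV⁻³ = 9.70 × 10²⁵ GeV⁻³.
Result: 9.70 × 10²⁵ × 7.63 × 10⁻⁴⁸ = 7.40 × 10⁻²² m³.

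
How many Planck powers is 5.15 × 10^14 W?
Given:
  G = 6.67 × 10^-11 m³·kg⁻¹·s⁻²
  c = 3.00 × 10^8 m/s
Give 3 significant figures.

1.41 × 10^-38

Planck power: P_P = c⁵/G = 3.64 × 10^52 W.
5.15 × 10^14 / 3.64 × 10^52 = 1.41 × 10^-38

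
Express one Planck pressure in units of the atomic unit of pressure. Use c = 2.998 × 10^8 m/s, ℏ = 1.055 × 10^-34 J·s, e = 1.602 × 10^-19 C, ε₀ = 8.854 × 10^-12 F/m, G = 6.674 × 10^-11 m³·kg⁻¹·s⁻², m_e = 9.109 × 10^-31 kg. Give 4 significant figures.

Planck pressure: p_P = c⁷/(ℏG²) = 4.632 × 10^113 Pa
atomic unit of pressure: P_au = E_h/a₀³ = m_e⁴e¹⁰/((4πε₀)⁵ℏ⁸) = 2.929 × 10^13 Pa
ratio = 4.632 × 10^113 / 2.929 × 10^13 = 1.581 × 10^100

1.581 × 10^100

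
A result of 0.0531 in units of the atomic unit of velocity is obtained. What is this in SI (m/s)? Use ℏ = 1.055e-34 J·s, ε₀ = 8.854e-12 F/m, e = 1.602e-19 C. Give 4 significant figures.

1.161e5 m/s

One atomic unit of velocity: v_au = e²/(4πε₀ℏ) = 2.186e6 m/s.
0.0531 × 2.186e6 m/s = 1.161e5 m/s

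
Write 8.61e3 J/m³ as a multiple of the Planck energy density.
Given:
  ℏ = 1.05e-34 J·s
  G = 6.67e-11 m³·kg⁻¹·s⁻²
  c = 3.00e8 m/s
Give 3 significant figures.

1.84e-110

Planck energy density: u_P = c⁷/(ℏG²) = 4.68e113 J/m³.
8.61e3 / 4.68e113 = 1.84e-110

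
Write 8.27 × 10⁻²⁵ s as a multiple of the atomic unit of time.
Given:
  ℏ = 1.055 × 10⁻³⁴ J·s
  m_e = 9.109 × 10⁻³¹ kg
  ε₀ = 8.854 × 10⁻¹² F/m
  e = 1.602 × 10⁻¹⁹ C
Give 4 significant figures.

atomic unit of time: τ_au = (4πε₀)²ℏ³/(m_e e⁴) = 2.423 × 10⁻¹⁷ s.
8.27 × 10⁻²⁵ / 2.423 × 10⁻¹⁷ = 3.413 × 10⁻⁸

3.413 × 10⁻⁸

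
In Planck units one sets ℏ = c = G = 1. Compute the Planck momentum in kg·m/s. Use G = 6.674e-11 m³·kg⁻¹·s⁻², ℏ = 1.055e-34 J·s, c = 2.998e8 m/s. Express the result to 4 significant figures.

p_P = √(ℏc³/G)
  = √(42.60)
  = 6.527 kg·m/s

6.527 kg·m/s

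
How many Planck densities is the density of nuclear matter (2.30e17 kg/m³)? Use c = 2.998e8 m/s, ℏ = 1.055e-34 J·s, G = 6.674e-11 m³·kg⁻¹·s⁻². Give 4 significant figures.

4.463e-80

Planck density: ρ_P = c⁵/(ℏG²) = 5.154e96 kg/m³.
2.30e17 / 5.154e96 = 4.463e-80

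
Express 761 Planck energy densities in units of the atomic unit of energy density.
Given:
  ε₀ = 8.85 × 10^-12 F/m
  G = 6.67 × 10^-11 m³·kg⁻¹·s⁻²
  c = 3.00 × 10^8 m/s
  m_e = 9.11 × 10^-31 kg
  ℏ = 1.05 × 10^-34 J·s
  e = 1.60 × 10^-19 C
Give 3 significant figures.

1.18 × 10^103

Planck energy density: u_P = c⁷/(ℏG²) = 4.68 × 10^113 J/m³
atomic unit of energy density: u_au = E_h/a₀³ = m_e⁴e¹⁰/((4πε₀)⁵ℏ⁸) = 3.01 × 10^13 J/m³
761 × 4.68 × 10^113 / 3.01 × 10^13 = 1.18 × 10^103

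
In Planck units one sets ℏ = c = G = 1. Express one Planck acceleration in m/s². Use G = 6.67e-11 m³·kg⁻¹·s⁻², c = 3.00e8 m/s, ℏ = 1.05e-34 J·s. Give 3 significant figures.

a_P = √(c⁷/(ℏG))
  = √(3.12e103)
  = 5.59e51 m/s²

5.59e51 m/s²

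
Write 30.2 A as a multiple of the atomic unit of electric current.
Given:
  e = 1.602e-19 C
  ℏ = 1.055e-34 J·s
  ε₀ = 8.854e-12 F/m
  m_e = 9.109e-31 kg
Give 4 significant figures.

atomic unit of electric current: I_au = e E_h/ℏ = m_e e⁵/((4πε₀)²ℏ³) = 6.612e-3 A.
30.2 / 6.612e-3 = 4.568e3

4.568e3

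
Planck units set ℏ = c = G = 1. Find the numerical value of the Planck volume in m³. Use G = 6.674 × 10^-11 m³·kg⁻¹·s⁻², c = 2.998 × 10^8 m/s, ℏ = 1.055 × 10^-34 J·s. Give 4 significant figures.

The unique combination of the constants set to 1 with dimensions of volume is V_P = (ℏG/c³)^(3/2).
  = √(1.784 × 10^-209)
  = 4.224 × 10^-105 m³

4.224 × 10^-105 m³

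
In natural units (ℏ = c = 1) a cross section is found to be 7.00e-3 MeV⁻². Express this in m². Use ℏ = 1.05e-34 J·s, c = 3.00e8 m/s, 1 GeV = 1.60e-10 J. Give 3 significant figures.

2.71e-28 m²

Area is [L]² = [E]⁻²·(ℏc)²; restore (ℏc)².
1 GeV⁻² → (ℏc)² × (1 GeV in J)⁻² = 3.88e-32 m².
Convert the energy scale: 7.00e-3 MeV⁻² = 7.00e3 GeV⁻².
Result: 7.00e3 × 3.88e-32 = 2.71e-28 m².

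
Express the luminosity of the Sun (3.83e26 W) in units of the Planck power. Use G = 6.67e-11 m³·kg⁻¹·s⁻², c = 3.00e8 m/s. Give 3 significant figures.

1.05e-26

Planck power: P_P = c⁵/G = 3.64e52 W.
3.83e26 / 3.64e52 = 1.05e-26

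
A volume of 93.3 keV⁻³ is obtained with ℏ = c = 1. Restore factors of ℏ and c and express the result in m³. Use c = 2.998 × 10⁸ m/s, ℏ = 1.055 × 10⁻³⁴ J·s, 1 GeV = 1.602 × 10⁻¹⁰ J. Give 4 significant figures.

7.180 × 10⁻²⁸ m³

Volume is [L]³ = [E]⁻³·(ℏc)³.
1 GeV⁻³ → (ℏc)³ × (1 GeV in J)⁻³ = 7.696 × 10⁻⁴⁸ m³.
Convert the energy scale: 93.3 keV⁻³ = 9.33 × 10¹⁹ GeV⁻³.
Result: 9.33 × 10¹⁹ × 7.696 × 10⁻⁴⁸ = 7.180 × 10⁻²⁸ m³.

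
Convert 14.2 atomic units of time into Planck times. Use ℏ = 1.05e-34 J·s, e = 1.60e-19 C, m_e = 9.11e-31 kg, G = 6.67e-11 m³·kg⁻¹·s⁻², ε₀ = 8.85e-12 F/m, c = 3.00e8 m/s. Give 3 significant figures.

atomic unit of time: τ_au = (4πε₀)²ℏ³/(m_e e⁴) = 2.40e-17 s
Planck time: t_P = √(ℏG/c⁵) = 5.37e-44 s
14.2 × 2.40e-17 / 5.37e-44 = 6.34e27

6.34e27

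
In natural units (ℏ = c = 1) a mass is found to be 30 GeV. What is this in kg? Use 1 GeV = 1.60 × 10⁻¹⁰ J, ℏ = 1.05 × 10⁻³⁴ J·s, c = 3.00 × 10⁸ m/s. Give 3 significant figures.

Mass is [E]/c²; divide by c².
1 GeV → 1/c² × (1 GeV in J) = 1.78 × 10⁻²⁷ kg.
Result: 30 × 1.78 × 10⁻²⁷ = 5.33 × 10⁻²⁶ kg.

5.33 × 10⁻²⁶ kg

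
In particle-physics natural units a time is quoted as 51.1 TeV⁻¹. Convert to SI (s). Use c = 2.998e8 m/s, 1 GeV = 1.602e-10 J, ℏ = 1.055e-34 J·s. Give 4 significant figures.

A time is [E]⁻¹ in ℏ=c=1; restore one factor of ℏ.
1 GeV⁻¹ → ℏ × (1 GeV in J)⁻¹ = 6.586e-25 s.
Convert the energy scale: 51.1 TeV⁻¹ = 0.0511 GeV⁻¹.
Result: 0.0511 × 6.586e-25 = 3.365e-26 s.

3.365e-26 s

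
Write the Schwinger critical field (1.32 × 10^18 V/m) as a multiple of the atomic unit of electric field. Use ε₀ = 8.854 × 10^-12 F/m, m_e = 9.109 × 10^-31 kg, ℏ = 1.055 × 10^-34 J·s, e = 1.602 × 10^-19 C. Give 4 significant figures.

2.573 × 10^6

atomic unit of electric field: E_au = E_h/(e a₀) = m_e²e⁵/((4πε₀)³ℏ⁴) = 5.131 × 10^11 V/m.
1.32 × 10^18 / 5.131 × 10^11 = 2.573 × 10^6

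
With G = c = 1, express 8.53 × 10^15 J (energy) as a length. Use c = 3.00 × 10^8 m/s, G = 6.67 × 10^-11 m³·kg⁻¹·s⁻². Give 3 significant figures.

Energy → length via G/c⁴.
8.53 × 10^15 J × (G/c⁴) = 7.02 × 10^-29 m

7.02 × 10^-29 m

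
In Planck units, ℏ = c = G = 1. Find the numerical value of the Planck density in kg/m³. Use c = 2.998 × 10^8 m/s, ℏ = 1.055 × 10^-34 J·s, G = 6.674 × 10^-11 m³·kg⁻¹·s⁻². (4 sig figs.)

5.154 × 10^96 kg/m³

Dimensional analysis gives ρ_P = c⁵/(ℏG²).
  = 2.422 × 10^42 / 4.699 × 10^-55
  = 5.154 × 10^96 kg/m³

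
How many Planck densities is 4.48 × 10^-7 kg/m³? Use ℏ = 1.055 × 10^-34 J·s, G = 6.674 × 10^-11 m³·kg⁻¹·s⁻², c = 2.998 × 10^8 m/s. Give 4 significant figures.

Planck density: ρ_P = c⁵/(ℏG²) = 5.154 × 10^96 kg/m³.
4.48 × 10^-7 / 5.154 × 10^96 = 8.693 × 10^-104

8.693 × 10^-104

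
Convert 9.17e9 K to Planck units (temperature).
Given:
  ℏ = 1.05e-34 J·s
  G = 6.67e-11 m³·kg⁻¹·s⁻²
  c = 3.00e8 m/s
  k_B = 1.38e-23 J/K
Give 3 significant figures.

Planck temperature: T_P = √(ℏc⁵/G) / k_B = 1.42e32 K.
9.17e9 / 1.42e32 = 6.47e-23

6.47e-23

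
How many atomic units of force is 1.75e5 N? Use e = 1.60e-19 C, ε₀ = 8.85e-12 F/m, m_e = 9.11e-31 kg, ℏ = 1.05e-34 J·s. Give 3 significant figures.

atomic unit of force: F_au = E_h/a₀ = m_e²e⁶/((4πε₀)³ℏ⁴) = 8.33e-8 N.
1.75e5 / 8.33e-8 = 2.10e12

2.10e12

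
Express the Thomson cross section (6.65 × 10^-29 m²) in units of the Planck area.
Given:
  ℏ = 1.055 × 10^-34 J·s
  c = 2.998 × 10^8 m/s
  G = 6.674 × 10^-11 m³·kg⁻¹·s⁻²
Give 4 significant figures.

Planck area: A_P = ℏG/c³ = 2.613 × 10^-70 m².
6.65 × 10^-29 / 2.613 × 10^-70 = 2.545 × 10^41

2.545 × 10^41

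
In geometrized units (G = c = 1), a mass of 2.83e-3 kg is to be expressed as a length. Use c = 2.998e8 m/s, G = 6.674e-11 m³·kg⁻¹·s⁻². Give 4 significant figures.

In G = c = 1 units mass has dimensions of length; the conversion factor is G/c².
2.83e-3 kg × (G/c²) = 2.101e-30 m

2.101e-30 m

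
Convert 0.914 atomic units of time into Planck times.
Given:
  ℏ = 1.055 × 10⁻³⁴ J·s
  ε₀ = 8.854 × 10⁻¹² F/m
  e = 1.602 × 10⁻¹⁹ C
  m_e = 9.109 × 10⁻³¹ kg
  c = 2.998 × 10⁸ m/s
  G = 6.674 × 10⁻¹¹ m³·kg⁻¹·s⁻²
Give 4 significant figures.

4.107 × 10²⁶

atomic unit of time: τ_au = (4πε₀)²ℏ³/(m_e e⁴) = 2.423 × 10⁻¹⁷ s
Planck time: t_P = √(ℏG/c⁵) = 5.392 × 10⁻⁴⁴ s
0.914 × 2.423 × 10⁻¹⁷ / 5.392 × 10⁻⁴⁴ = 4.107 × 10²⁶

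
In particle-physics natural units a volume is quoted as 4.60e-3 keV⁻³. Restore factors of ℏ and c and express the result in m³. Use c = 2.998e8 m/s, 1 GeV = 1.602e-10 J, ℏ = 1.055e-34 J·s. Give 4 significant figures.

3.540e-32 m³

Volume is [L]³ = [E]⁻³·(ℏc)³.
1 GeV⁻³ → (ℏc)³ × (1 GeV in J)⁻³ = 7.696e-48 m³.
Convert the energy scale: 4.60e-3 keV⁻³ = 4.60e15 GeV⁻³.
Result: 4.60e15 × 7.696e-48 = 3.540e-32 m³.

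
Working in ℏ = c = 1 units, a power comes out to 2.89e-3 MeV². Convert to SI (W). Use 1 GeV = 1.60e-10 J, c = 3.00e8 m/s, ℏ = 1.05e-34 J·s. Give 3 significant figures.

7.05e5 W

Power is [E]/[T] = [E]²/ℏ.
1 GeV² → 1/ℏ × (1 GeV in J)² = 2.44e14 W.
Convert the energy scale: 2.89e-3 MeV² = 2.89e-9 GeV².
Result: 2.89e-9 × 2.44e14 = 7.05e5 W.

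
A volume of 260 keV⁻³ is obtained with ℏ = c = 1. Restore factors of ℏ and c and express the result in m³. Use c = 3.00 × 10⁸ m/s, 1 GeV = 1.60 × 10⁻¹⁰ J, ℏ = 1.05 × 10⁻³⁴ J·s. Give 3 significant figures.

1.98 × 10⁻²⁷ m³

Volume is [L]³ = [E]⁻³·(ℏc)³.
1 GeV⁻³ → (ℏc)³ × (1 GeV in J)⁻³ = 7.63 × 10⁻⁴⁸ m³.
Convert the energy scale: 260 keV⁻³ = 2.60 × 10²⁰ GeV⁻³.
Result: 2.60 × 10²⁰ × 7.63 × 10⁻⁴⁸ = 1.98 × 10⁻²⁷ m³.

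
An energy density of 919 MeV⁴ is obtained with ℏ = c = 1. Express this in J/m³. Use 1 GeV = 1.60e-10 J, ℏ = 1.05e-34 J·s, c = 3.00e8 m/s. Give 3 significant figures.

[E]/[L]³ = [E]⁴/(ℏc)³; restore (ℏc)⁻³.
1 GeV⁴ → 1/(ℏc)³ × (1 GeV in J)⁴ = 2.10e37 J/m³.
Convert the energy scale: 919 MeV⁴ = 9.19e-10 GeV⁴.
Result: 9.19e-10 × 2.10e37 = 1.93e28 J/m³.

1.93e28 J/m³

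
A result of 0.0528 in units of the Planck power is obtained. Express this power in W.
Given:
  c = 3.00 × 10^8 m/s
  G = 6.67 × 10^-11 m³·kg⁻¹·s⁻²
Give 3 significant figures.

1.92 × 10^51 W

One Planck power: P_P = c⁵/G = 3.64 × 10^52 W.
0.0528 × 3.64 × 10^52 W = 1.92 × 10^51 W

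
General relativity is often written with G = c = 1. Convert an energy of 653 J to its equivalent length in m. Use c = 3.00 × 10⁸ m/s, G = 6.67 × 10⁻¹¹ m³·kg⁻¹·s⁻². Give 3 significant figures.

Energy → length via G/c⁴.
653 J × (G/c⁴) = 5.38 × 10⁻⁴² m

5.38 × 10⁻⁴² m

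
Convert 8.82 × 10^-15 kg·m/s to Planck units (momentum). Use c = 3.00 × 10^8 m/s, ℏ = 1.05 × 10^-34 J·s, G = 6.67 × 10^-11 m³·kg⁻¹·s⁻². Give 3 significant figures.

1.35 × 10^-15

Planck momentum: p_P = √(ℏc³/G) = 6.52 kg·m/s.
8.82 × 10^-15 / 6.52 = 1.35 × 10^-15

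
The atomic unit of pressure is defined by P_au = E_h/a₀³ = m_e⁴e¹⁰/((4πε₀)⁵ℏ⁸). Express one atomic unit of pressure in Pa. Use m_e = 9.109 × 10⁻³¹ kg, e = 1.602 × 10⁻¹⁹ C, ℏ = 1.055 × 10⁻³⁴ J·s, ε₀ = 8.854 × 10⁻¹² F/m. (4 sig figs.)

P_au = E_h/a₀³ = m_e⁴e¹⁰/((4πε₀)⁵ℏ⁸)
E_h = 4.354 × 10⁻¹⁸ J
a₀ = 5.297 × 10⁻¹¹ m
E_h/a₀³ = 2.929 × 10¹³ Pa

2.929 × 10¹³ Pa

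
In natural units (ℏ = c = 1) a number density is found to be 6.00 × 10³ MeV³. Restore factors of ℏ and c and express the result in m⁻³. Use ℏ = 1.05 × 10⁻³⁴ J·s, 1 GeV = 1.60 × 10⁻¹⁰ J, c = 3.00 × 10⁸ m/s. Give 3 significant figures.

Number density is [L]⁻³ = [E]³/(ℏc)³.
1 GeV³ → 1/(ℏc)³ × (1 GeV in J)³ = 1.31 × 10⁴⁷ m⁻³.
Convert the energy scale: 6.00 × 10³ MeV³ = 6.00 × 10⁻⁶ GeV³.
Result: 6.00 × 10⁻⁶ × 1.31 × 10⁴⁷ = 7.86 × 10⁴¹ m⁻³.

7.86 × 10⁴¹ m⁻³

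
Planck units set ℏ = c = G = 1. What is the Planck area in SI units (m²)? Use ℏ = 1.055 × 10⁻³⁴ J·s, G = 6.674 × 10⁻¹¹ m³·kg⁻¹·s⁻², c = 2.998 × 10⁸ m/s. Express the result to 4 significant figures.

2.613 × 10⁻⁷⁰ m²

Dimensional analysis gives A_P = ℏG/c³.
  = 7.041 × 10⁻⁴⁵ / 2.695 × 10²⁵
  = 2.613 × 10⁻⁷⁰ m²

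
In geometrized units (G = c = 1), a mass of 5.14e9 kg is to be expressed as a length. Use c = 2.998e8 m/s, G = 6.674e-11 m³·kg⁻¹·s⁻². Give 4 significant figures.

3.817e-18 m

In G = c = 1 units mass has dimensions of length; the conversion factor is G/c².
5.14e9 kg × (G/c²) = 3.817e-18 m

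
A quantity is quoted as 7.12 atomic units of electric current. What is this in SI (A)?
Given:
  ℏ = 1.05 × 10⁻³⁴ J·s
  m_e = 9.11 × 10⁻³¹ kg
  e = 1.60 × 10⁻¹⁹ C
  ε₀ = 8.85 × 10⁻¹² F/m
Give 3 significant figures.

0.0475 A

One atomic unit of electric current: I_au = e E_h/ℏ = m_e e⁵/((4πε₀)²ℏ³) = 6.67 × 10⁻³ A.
7.12 × 6.67 × 10⁻³ A = 0.0475 A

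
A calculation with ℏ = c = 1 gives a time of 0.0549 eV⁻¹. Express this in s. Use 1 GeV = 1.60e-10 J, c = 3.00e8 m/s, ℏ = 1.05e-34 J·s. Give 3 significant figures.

3.60e-17 s

A time is [E]⁻¹ in ℏ=c=1; restore one factor of ℏ.
1 GeV⁻¹ → ℏ × (1 GeV in J)⁻¹ = 6.56e-25 s.
Convert the energy scale: 0.0549 eV⁻¹ = 5.49e7 GeV⁻¹.
Result: 5.49e7 × 6.56e-25 = 3.60e-17 s.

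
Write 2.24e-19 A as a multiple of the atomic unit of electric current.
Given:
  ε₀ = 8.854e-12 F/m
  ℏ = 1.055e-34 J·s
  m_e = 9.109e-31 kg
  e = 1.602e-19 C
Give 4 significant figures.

3.388e-17

atomic unit of electric current: I_au = e E_h/ℏ = m_e e⁵/((4πε₀)²ℏ³) = 6.612e-3 A.
2.24e-19 / 6.612e-3 = 3.388e-17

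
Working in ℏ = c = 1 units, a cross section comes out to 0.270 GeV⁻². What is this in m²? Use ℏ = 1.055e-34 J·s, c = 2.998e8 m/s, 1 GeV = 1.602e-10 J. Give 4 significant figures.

Area is [L]² = [E]⁻²·(ℏc)²; restore (ℏc)².
1 GeV⁻² → (ℏc)² × (1 GeV in J)⁻² = 3.898e-32 m².
Result: 0.270 × 3.898e-32 = 1.052e-32 m².

1.052e-32 m²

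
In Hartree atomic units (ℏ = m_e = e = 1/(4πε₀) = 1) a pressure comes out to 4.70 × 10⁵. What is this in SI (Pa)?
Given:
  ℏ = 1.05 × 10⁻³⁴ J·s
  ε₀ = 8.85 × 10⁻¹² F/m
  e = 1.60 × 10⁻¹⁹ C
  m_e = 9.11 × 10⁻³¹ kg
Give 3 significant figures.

1.42 × 10¹⁹ Pa

One atomic unit of pressure: P_au = E_h/a₀³ = m_e⁴e¹⁰/((4πε₀)⁵ℏ⁸) = 3.01 × 10¹³ Pa.
4.70 × 10⁵ × 3.01 × 10¹³ Pa = 1.42 × 10¹⁹ Pa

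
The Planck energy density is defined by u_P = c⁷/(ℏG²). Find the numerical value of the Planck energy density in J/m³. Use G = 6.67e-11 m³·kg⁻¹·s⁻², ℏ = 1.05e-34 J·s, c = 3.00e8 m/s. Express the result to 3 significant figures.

4.68e113 J/m³

u_P = c⁷/(ℏG²)
  = 2.19e59 / 4.67e-55
  = 4.68e113 J/m³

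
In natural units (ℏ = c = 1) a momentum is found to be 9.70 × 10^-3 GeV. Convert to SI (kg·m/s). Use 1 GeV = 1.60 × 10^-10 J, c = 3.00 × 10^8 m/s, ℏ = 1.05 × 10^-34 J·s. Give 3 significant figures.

Momentum is [E]/c; divide by c.
1 GeV → 1/c × (1 GeV in J) = 5.33 × 10^-19 kg·m/s.
Result: 9.70 × 10^-3 × 5.33 × 10^-19 = 5.17 × 10^-21 kg·m/s.

5.17 × 10^-21 kg·m/s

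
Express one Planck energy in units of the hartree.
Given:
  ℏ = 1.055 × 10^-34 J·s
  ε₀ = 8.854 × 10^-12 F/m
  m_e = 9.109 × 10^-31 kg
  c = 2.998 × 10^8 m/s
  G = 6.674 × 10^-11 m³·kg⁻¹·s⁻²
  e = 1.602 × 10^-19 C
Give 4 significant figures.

4.494 × 10^26

Planck energy: E_P = √(ℏc⁵/G) = 1.957 × 10^9 J
hartree: E_h = m_e e⁴/(4πε₀ℏ)² = 4.354 × 10^-18 J
ratio = 1.957 × 10^9 / 4.354 × 10^-18 = 4.494 × 10^26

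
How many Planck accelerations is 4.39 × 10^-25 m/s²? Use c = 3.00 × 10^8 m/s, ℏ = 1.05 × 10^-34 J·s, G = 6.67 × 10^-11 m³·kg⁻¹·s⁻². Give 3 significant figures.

Planck acceleration: a_P = √(c⁷/(ℏG)) = 5.59 × 10^51 m/s².
4.39 × 10^-25 / 5.59 × 10^51 = 7.86 × 10^-77

7.86 × 10^-77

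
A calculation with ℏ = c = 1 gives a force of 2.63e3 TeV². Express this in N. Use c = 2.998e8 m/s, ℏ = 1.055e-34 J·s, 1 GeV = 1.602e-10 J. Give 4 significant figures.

Force is [E]/[L] = [E]²/(ℏc); restore (ℏc)⁻¹.
1 GeV² → 1/(ℏc) × (1 GeV in J)² = 8.114e5 N.
Convert the energy scale: 2.63e3 TeV² = 2.63e9 GeV².
Result: 2.63e9 × 8.114e5 = 2.134e15 N.

2.134e15 N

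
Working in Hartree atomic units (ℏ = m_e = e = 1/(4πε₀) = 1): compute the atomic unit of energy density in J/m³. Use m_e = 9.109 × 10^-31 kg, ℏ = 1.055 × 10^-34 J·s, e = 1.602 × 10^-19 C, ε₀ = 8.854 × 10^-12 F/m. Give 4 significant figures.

From ℏ = m_e = e = 1/(4πε₀) = 1 the energy density scale is u_au = E_h/a₀³ = m_e⁴e¹⁰/((4πε₀)⁵ℏ⁸).
E_h = 4.354 × 10^-18 J
a₀ = 5.297 × 10^-11 m
E_h/a₀³ = 2.929 × 10^13 J/m³

2.929 × 10^13 J/m³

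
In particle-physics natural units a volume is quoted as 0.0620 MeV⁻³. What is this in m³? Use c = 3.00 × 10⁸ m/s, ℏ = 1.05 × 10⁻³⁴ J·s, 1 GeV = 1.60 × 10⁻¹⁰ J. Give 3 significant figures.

Volume is [L]³ = [E]⁻³·(ℏc)³.
1 GeV⁻³ → (ℏc)³ × (1 GeV in J)⁻³ = 7.63 × 10⁻⁴⁸ m³.
Convert the energy scale: 0.0620 MeV⁻³ = 6.20 × 10⁷ GeV⁻³.
Result: 6.20 × 10⁷ × 7.63 × 10⁻⁴⁸ = 4.73 × 10⁻⁴⁰ m³.

4.73 × 10⁻⁴⁰ m³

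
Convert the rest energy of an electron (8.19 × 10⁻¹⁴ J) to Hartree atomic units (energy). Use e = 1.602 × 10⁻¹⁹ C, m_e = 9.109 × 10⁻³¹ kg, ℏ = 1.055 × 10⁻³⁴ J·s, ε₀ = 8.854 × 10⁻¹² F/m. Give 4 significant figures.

1.881 × 10⁴

hartree: E_h = m_e e⁴/(4πε₀ℏ)² = 4.354 × 10⁻¹⁸ J.
8.19 × 10⁻¹⁴ / 4.354 × 10⁻¹⁸ = 1.881 × 10⁴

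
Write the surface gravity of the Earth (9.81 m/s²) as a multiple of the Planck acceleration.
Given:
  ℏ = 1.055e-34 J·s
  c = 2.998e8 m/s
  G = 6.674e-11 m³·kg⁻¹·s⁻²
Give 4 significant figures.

1.764e-51

Planck acceleration: a_P = √(c⁷/(ℏG)) = 5.560e51 m/s².
9.81 / 5.560e51 = 1.764e-51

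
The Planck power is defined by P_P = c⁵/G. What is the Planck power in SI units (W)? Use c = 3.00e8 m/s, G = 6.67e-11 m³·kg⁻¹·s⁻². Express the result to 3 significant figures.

3.64e52 W

P_P = c⁵/G
  = 2.43e42 / 6.67e-11
  = 3.64e52 W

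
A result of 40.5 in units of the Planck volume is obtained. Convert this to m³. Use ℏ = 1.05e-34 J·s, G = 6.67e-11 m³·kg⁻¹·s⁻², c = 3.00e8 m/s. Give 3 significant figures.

1.69e-103 m³

One Planck volume: V_P = (ℏG/c³)^(3/2) = 4.18e-105 m³.
40.5 × 4.18e-105 m³ = 1.69e-103 m³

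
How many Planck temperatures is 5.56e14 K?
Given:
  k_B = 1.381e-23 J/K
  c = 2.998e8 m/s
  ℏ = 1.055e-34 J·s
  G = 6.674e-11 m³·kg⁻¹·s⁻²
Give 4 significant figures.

Planck temperature: T_P = √(ℏc⁵/G) / k_B = 1.417e32 K.
5.56e14 / 1.417e32 = 3.924e-18

3.924e-18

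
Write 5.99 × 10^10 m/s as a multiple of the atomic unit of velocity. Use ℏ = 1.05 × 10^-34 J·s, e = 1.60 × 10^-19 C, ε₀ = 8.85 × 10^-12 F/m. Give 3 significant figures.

atomic unit of velocity: v_au = e²/(4πε₀ℏ) = 2.19 × 10^6 m/s.
5.99 × 10^10 / 2.19 × 10^6 = 2.73 × 10^4

2.73 × 10^4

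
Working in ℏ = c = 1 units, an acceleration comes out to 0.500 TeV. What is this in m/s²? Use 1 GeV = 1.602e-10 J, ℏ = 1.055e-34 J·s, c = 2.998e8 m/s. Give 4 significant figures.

2.276e35 m/s²

Acceleration is [L]/[T]² = c·[E]/ℏ.
1 GeV → c/ℏ × (1 GeV in J) = 4.552e32 m/s².
Convert the energy scale: 0.500 TeV = 500 GeV.
Result: 500 × 4.552e32 = 2.276e35 m/s².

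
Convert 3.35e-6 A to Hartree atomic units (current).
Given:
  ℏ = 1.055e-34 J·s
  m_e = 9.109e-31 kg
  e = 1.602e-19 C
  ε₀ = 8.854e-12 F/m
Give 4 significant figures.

atomic unit of electric current: I_au = e E_h/ℏ = m_e e⁵/((4πε₀)²ℏ³) = 6.612e-3 A.
3.35e-6 / 6.612e-3 = 5.067e-4

5.067e-4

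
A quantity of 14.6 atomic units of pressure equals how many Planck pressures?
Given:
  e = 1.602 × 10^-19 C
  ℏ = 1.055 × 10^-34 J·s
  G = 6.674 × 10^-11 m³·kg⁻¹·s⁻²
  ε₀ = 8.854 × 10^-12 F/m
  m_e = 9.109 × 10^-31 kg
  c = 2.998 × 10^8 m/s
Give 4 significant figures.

9.232 × 10^-100

atomic unit of pressure: P_au = E_h/a₀³ = m_e⁴e¹⁰/((4πε₀)⁵ℏ⁸) = 2.929 × 10^13 Pa
Planck pressure: p_P = c⁷/(ℏG²) = 4.632 × 10^113 Pa
14.6 × 2.929 × 10^13 / 4.632 × 10^113 = 9.232 × 10^-100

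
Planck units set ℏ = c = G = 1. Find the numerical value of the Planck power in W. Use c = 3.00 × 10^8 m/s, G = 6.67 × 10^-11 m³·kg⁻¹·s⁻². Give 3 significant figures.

3.64 × 10^52 W

From ℏ = c = G = 1 the power scale is P_P = c⁵/G.
  = 2.43 × 10^42 / 6.67 × 10^-11
  = 3.64 × 10^52 W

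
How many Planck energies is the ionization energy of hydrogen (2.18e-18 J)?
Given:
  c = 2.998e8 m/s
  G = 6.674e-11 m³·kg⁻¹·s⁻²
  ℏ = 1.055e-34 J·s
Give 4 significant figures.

1.114e-27

Planck energy: E_P = √(ℏc⁵/G) = 1.957e9 J.
2.18e-18 / 1.957e9 = 1.114e-27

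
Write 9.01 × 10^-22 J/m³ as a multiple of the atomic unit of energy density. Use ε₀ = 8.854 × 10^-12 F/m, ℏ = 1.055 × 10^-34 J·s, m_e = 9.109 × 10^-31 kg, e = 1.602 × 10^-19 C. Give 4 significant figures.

atomic unit of energy density: u_au = E_h/a₀³ = m_e⁴e¹⁰/((4πε₀)⁵ℏ⁸) = 2.929 × 10^13 J/m³.
9.01 × 10^-22 / 2.929 × 10^13 = 3.076 × 10^-35

3.076 × 10^-35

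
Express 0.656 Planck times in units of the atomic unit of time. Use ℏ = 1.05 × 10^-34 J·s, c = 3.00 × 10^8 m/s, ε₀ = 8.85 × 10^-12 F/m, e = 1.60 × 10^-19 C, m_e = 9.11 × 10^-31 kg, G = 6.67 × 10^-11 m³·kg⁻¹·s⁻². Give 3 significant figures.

1.47 × 10^-27

Planck time: t_P = √(ℏG/c⁵) = 5.37 × 10^-44 s
atomic unit of time: τ_au = (4πε₀)²ℏ³/(m_e e⁴) = 2.40 × 10^-17 s
0.656 × 5.37 × 10^-44 / 2.40 × 10^-17 = 1.47 × 10^-27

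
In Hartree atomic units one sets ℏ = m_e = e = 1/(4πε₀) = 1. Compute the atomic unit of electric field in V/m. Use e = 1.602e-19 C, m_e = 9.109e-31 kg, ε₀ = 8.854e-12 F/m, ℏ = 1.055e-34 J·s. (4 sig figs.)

E_au = E_h/(e a₀) = m_e²e⁵/((4πε₀)³ℏ⁴)
E_h = 4.354e-18 J
a₀ = 5.297e-11 m
E_h/(e·a₀) = 5.131e11 V/m

5.131e11 V/m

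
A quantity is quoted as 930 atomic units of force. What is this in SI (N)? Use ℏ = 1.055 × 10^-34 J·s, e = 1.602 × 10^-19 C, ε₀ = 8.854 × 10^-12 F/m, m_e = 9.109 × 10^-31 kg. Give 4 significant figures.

7.644 × 10^-5 N

One atomic unit of force: F_au = E_h/a₀ = m_e²e⁶/((4πε₀)³ℏ⁴) = 8.220 × 10^-8 N.
930 × 8.220 × 10^-8 N = 7.644 × 10^-5 N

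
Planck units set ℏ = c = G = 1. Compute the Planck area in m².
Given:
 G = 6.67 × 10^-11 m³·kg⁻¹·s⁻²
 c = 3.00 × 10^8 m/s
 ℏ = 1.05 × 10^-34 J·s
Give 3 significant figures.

The unique combination of the constants set to 1 with dimensions of area is A_P = ℏG/c³.
  = 7.00 × 10^-45 / 2.70 × 10^25
  = 2.59 × 10^-70 m²

2.59 × 10^-70 m²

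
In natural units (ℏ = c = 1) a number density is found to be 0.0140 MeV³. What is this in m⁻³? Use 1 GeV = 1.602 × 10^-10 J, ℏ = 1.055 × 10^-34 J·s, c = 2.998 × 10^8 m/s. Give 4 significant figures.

Number density is [L]⁻³ = [E]³/(ℏc)³.
1 GeV³ → 1/(ℏc)³ × (1 GeV in J)³ = 1.299 × 10^47 m⁻³.
Convert the energy scale: 0.0140 MeV³ = 1.40 × 10^-11 GeV³.
Result: 1.40 × 10^-11 × 1.299 × 10^47 = 1.819 × 10^36 m⁻³.

1.819 × 10^36 m⁻³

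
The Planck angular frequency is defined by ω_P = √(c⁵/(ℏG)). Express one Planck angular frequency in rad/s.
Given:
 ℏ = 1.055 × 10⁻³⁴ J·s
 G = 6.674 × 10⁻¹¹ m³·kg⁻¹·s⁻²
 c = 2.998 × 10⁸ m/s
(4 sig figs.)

ω_P = √(c⁵/(ℏG))
  = √(3.440 × 10⁸⁶)
  = 1.855 × 10⁴³ rad/s

1.855 × 10⁴³ rad/s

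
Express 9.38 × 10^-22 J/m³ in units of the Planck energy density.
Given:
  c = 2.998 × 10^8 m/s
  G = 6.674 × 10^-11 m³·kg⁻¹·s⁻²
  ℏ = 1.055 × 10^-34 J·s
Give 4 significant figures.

Planck energy density: u_P = c⁷/(ℏG²) = 4.632 × 10^113 J/m³.
9.38 × 10^-22 / 4.632 × 10^113 = 2.025 × 10^-135

2.025 × 10^-135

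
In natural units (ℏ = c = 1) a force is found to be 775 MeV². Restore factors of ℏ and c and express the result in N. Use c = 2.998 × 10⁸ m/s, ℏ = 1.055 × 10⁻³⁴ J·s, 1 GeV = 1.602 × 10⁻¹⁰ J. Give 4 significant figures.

Force is [E]/[L] = [E]²/(ℏc); restore (ℏc)⁻¹.
1 GeV² → 1/(ℏc) × (1 GeV in J)² = 8.114 × 10⁵ N.
Convert the energy scale: 775 MeV² = 7.75 × 10⁻⁴ GeV².
Result: 7.75 × 10⁻⁴ × 8.114 × 10⁵ = 628.8 N.

628.8 N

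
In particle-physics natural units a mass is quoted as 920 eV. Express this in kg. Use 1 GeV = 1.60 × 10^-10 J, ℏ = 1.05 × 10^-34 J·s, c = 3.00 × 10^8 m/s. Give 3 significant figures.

Mass is [E]/c²; divide by c².
1 GeV → 1/c² × (1 GeV in J) = 1.78 × 10^-27 kg.
Convert the energy scale: 920 eV = 9.20 × 10^-7 GeV.
Result: 9.20 × 10^-7 × 1.78 × 10^-27 = 1.64 × 10^-33 kg.

1.64 × 10^-33 kg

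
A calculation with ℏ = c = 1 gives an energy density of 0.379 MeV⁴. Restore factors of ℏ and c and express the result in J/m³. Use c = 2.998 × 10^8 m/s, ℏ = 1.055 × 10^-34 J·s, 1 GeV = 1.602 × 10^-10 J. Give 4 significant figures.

7.889 × 10^24 J/m³

[E]/[L]³ = [E]⁴/(ℏc)³; restore (ℏc)⁻³.
1 GeV⁴ → 1/(ℏc)³ × (1 GeV in J)⁴ = 2.082 × 10^37 J/m³.
Convert the energy scale: 0.379 MeV⁴ = 3.79 × 10^-13 GeV⁴.
Result: 3.79 × 10^-13 × 2.082 × 10^37 = 7.889 × 10^24 J/m³.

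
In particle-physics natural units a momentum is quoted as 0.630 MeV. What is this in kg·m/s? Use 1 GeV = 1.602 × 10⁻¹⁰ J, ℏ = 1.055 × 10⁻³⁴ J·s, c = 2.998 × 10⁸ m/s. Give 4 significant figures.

Momentum is [E]/c; divide by c.
1 GeV → 1/c × (1 GeV in J) = 5.344 × 10⁻¹⁹ kg·m/s.
Convert the energy scale: 0.630 MeV = 6.30 × 10⁻⁴ GeV.
Result: 6.30 × 10⁻⁴ × 5.344 × 10⁻¹⁹ = 3.366 × 10⁻²² kg·m/s.

3.366 × 10⁻²² kg·m/s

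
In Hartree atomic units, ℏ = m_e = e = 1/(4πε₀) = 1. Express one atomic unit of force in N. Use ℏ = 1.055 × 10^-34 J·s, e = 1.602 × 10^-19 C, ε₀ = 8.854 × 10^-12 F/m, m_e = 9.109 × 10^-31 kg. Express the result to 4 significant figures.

From ℏ = m_e = e = 1/(4πε₀) = 1 the force scale is F_au = E_h/a₀ = m_e²e⁶/((4πε₀)³ℏ⁴).
E_h = 4.354 × 10^-18 J
a₀ = 5.297 × 10^-11 m
E_h/a₀ = 8.220 × 10^-8 N

8.220 × 10^-8 N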